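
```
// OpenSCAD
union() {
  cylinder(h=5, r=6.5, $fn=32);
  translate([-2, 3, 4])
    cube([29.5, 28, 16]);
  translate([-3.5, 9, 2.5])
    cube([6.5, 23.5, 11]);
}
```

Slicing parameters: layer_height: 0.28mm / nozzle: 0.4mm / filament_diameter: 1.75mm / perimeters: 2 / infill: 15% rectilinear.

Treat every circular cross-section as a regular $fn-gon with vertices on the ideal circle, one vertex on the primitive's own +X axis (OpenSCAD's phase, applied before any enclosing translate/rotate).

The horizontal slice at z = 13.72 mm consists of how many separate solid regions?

1

At z = 13.72 mm: the cylinder is absent (z outside [0, 5]); the 29.5×28 cube at (-2, 3) contributes its full rectangle; the cube at (-3.5, 9) is absent (z outside [2.5, 13.5]); Merging all regions: only the 29.5×28 cube at (-2, 3) is present, so the union is just that shape — 1 connected region. The result has 1 disconnected region.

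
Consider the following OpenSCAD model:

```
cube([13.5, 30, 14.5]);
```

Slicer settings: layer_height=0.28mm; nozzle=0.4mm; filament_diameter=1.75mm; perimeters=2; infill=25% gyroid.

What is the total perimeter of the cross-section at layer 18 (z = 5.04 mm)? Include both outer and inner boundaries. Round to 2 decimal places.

87.00 mm

At z = 5.04 mm: the cube is present — its section is the full 13.5×30 rectangle (perimeter 87.00 mm). Overall, the cross-section is a single solid region. Total boundary length (outer) = 87.00 mm.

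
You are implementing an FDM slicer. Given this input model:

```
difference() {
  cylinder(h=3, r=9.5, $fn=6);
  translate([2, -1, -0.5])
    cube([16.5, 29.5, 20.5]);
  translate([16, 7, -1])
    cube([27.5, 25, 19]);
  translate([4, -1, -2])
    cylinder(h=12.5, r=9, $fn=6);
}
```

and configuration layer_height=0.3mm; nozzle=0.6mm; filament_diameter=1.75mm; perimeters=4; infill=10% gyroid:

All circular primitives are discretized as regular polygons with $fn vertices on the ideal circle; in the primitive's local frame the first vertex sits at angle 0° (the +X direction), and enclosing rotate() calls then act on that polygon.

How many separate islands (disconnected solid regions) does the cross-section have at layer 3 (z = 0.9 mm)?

1

At z = 0.9 mm: the cylinder: section is a regular 6-gon, circumradius r=9.5; the cube at (2, -1) (footprint 16.5×29.5) is included at this height; the cube at (16, 7) (footprint 27.5×25) is included at this height; the r=9 cylinder at (4, -1) contributes a regular 6-gon of circumradius 9; After the difference (first − rest): starting from the r=9.5 cylinder, the 16.5×29.5 cube at (2, -1) partially overlaps it — only the 49.38 mm² overlap (of its 486.75 mm²) is removed, clipping the outline; the 27.5×25 cube at (16, 7) misses the remaining region (no effect); the r=9 cylinder at (4, -1) partially overlaps it — only the 107.49 mm² overlap (of its 210.44 mm²) is removed, clipping the outline — 1 connected region. Overall, the cross-section is a single solid region. Island count = 1.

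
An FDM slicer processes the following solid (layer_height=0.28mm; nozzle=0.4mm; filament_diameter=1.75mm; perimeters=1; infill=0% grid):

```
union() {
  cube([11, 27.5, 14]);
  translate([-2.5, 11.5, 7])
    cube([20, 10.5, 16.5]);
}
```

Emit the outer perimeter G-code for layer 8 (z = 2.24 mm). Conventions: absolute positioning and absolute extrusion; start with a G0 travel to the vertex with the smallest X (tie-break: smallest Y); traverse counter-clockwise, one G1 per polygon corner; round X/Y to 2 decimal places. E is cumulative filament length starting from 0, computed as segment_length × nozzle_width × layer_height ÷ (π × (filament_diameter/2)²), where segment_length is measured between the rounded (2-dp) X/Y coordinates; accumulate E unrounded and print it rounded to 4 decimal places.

At z = 2.24 mm: the 11×27.5 cube contributes its full rectangle; the cube at (-2.5, 11.5) is not intersected at this z (z outside [7, 23.5]); Merging all regions: only the 11×27.5 cube is present, so the union is just that shape — 1 connected region. The outline is a single polygon with 4 vertices. Extrusion per mm of travel: 0.4 × 0.28 / (π × 0.875²) = 0.046564. Accumulating E over each segment gives final E = 3.5854.

G0 X0.00 Y0.00 Z2.24
G1 X11.00 Y0.00 E0.5122
G1 X11.00 Y27.50 E1.7927
G1 X0.00 Y27.50 E2.3049
G1 X0.00 Y0.00 E3.5854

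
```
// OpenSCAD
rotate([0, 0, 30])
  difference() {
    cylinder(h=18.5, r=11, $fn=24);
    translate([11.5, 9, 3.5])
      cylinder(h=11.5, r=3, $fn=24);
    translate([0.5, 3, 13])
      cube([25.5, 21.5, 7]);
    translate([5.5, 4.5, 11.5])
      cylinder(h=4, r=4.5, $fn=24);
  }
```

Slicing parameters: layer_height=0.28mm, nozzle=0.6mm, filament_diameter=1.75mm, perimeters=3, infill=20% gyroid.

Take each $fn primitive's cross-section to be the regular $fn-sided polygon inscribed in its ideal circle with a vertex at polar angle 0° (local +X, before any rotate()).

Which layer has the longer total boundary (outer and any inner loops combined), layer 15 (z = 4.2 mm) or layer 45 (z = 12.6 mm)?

Layer 15 (z = 4.2): the cylinder: section is a regular 24-gon, circumradius r=11 (perimeter = 2·24·11.000·sin(180°/24) = 68.92 mm); the cylinder at (11.5, 9): section is a regular 24-gon, circumradius r=3 (perimeter = 2·24·3.000·sin(180°/24) = 18.80 mm); the cube at (0.5, 3) is not intersected at this z (z outside [13, 20]); the cylinder at (5.5, 4.5) is not intersected at this z (z outside [11.5, 15.5]); After the difference (first − rest): starting from the r=11 cylinder, the r=3 cylinder at (11.5, 9) misses the remaining region (no effect) — boundary = 68.92 mm; (rotated 30° about Z; rotation is an isometry so areas/perimeters/island counts are preserved). So its perimeter = 68.92 mm. Layer 45 (z = 12.6): the cylinder: section is a regular 24-gon, circumradius r=11 (perimeter = 2·24·11.000·sin(180°/24) = 68.92 mm); the r=3 cylinder at (11.5, 9) contributes a regular 24-gon of circumradius 3 (perimeter = 2·24·3.000·sin(180°/24) = 18.80 mm); the cube at (0.5, 3) does not reach this height (z outside [13, 20]); the r=4.5 cylinder at (5.5, 4.5) contributes a regular 24-gon of circumradius 4.5 (perimeter = 2·24·4.500·sin(180°/24) = 28.19 mm); Taking the first minus the rest: starting from the r=11 cylinder, the r=3 cylinder at (11.5, 9) misses the remaining region (no effect); the r=4.5 cylinder at (5.5, 4.5) partially overlaps it — only the 60.35 mm² overlap (of its 62.89 mm²) is removed, clipping the outline — boundary = 84.89 mm; (rotated 30° about Z; rotation is an isometry so areas/perimeters/island counts are preserved). So its perimeter = 84.89 mm. Layer 45 is larger (84.89 vs 68.92 mm).

layer 45 (z = 12.6 mm)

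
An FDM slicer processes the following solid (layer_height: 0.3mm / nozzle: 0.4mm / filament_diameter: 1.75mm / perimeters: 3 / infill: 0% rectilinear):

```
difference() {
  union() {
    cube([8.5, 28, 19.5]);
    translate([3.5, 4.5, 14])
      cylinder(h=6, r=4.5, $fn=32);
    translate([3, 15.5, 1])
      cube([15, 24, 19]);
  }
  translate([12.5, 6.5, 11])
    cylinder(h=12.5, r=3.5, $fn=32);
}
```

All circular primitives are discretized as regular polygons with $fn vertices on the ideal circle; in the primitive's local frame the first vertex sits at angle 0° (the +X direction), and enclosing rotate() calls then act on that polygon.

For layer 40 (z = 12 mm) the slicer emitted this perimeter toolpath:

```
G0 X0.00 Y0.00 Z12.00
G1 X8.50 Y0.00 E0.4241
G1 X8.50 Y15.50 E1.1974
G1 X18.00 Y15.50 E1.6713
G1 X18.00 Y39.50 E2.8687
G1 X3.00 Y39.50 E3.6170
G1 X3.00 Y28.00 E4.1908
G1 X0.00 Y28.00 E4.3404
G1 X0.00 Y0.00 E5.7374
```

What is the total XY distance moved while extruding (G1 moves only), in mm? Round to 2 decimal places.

Sum the Euclidean lengths of each G1 segment: total = 115.00 mm.

115.00 mm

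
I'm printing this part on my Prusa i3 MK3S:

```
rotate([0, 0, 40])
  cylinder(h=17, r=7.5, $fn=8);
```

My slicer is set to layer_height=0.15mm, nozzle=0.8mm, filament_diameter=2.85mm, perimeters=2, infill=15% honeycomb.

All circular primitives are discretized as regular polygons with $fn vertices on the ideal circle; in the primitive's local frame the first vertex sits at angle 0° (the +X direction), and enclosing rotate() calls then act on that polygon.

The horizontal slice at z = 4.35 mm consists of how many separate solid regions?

1

At z = 4.35 mm: the r=7.5 cylinder contributes a regular 8-gon of circumradius 7.5; (whole slice rotated 40° about Z — lengths, areas and connectivity unchanged). The result has 1 disconnected region.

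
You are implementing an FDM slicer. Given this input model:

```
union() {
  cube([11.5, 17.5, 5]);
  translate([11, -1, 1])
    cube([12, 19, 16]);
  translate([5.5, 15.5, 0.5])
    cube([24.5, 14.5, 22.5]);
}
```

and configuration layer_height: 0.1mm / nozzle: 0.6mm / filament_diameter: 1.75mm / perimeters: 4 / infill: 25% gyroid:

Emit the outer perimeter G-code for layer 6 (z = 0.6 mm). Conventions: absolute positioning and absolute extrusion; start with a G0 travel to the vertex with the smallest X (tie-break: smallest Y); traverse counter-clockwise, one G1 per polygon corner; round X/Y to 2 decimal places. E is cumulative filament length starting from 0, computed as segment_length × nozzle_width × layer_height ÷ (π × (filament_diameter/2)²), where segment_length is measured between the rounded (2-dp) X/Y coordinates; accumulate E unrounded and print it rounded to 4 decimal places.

At z = 0.6 mm: the 11.5×17.5 cube contributes its full rectangle; the cube at (11, -1) does not reach this height (z outside [1, 17]); the cube at (5.5, 15.5) is present — its section is the full 24.5×14.5 rectangle; Taking the union: the regions partially overlap (shared area 12.00 mm²), so overlapping operands fuse into one piece — 1 connected region. The outline is a single polygon with 8 vertices. Extrusion per mm of travel: 0.6 × 0.1 / (π × 0.875²) = 0.024945. Accumulating E over each segment gives final E = 2.9934.

G0 X0.00 Y0.00 Z0.60
G1 X11.50 Y0.00 E0.2869
G1 X11.50 Y15.50 E0.6735
G1 X30.00 Y15.50 E1.1350
G1 X30.00 Y30.00 E1.4967
G1 X5.50 Y30.00 E2.1079
G1 X5.50 Y17.50 E2.4197
G1 X0.00 Y17.50 E2.5569
G1 X0.00 Y0.00 E2.9934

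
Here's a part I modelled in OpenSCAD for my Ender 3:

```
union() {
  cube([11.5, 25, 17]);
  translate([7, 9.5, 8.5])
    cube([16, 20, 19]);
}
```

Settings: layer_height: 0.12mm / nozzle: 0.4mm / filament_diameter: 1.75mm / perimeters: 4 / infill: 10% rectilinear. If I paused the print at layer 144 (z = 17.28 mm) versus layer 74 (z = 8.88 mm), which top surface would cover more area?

layer 74 (z = 8.88 mm)

Layer 144 (z = 17.28): the cube does not reach this height (z outside [0, 17]); the 16×20 cube at (7, 9.5) contributes its full rectangle (area 320.00 mm²); Merging all regions: only the 16×20 cube at (7, 9.5) is present, so the union is just that shape — area = 320.00 mm². So its area = 320.00 mm². Layer 74 (z = 8.88): the cube is present — its section is the full 11.5×25 rectangle (area 287.50 mm²); the cube at (7, 9.5) (footprint 16×20) is included at this height (area 320.00 mm²); Combining (union): the regions partially overlap — summed areas 607.50 mm² minus the doubly-counted overlap 69.75 mm² gives 537.75 mm² — area = 537.75 mm². So its area = 537.75 mm². Layer 74 is larger (537.75 vs 320.00 mm²).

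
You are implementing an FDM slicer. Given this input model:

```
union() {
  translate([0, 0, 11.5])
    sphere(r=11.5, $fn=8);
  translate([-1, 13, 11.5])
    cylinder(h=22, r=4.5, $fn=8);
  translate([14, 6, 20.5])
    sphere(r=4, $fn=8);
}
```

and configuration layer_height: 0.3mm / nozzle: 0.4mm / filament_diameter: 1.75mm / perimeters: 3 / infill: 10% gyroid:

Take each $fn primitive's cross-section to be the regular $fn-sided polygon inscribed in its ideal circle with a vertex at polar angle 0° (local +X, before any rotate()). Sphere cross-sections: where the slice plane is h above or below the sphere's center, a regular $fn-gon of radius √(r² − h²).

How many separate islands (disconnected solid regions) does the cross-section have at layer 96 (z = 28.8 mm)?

1

At z = 28.8 mm: the sphere does not reach this height (|z−center|=17.300 > r=11.5); the r=4.5 cylinder at (-1, 13) gives a regular 8-gon of circumradius 4.5 (constant along its height); the sphere at (14, 6) is absent (|z−center|=8.300 > r=4); Taking the union: only the r=4.5 cylinder at (-1, 13) is present, so the union is just that shape — 1 connected region. Overall, the cross-section is a single solid region. Island count = 1.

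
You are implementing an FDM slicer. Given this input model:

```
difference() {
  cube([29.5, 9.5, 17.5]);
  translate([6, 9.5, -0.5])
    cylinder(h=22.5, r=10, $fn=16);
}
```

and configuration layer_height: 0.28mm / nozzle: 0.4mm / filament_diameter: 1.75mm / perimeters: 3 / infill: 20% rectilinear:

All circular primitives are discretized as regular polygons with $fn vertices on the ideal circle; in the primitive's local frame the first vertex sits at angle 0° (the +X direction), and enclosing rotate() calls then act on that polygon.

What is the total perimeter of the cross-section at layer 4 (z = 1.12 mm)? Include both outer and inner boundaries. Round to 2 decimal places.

66.18 mm

At z = 1.12 mm: the 29.5×9.5 cube contributes its full rectangle (perimeter 78.00 mm); the cylinder at (6, 9.5): section is a regular 16-gon, circumradius r=10 (perimeter = 2·16·10.000·sin(180°/16) = 62.43 mm); Taking the first minus the rest: starting from the 29.5×9.5 cube, the r=10 cylinder at (6, 9.5) partially overlaps it — only the 130.59 mm² overlap (of its 306.15 mm²) is removed, clipping the outline — boundary = 66.18 mm. Overall, the cross-section has 2 separate islands. Total boundary length (outer) = 66.18 mm.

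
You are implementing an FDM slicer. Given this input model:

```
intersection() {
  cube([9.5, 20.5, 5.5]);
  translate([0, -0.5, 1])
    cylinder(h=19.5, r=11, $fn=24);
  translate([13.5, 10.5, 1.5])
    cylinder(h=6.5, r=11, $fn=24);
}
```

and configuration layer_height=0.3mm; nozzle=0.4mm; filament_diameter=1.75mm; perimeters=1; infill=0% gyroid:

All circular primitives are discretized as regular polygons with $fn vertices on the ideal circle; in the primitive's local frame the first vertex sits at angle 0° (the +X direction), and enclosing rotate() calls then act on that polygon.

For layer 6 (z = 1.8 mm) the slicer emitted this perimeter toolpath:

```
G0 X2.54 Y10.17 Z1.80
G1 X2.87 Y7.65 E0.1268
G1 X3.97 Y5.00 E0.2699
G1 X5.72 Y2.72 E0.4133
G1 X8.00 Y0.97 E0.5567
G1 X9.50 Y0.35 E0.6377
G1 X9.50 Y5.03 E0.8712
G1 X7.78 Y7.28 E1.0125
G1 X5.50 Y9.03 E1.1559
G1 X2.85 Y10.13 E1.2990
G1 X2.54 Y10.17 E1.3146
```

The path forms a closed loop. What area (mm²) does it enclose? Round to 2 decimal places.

35.86 mm²

Apply the shoelace formula to the sequence of (X, Y) vertices; enclosed area = 35.86 mm².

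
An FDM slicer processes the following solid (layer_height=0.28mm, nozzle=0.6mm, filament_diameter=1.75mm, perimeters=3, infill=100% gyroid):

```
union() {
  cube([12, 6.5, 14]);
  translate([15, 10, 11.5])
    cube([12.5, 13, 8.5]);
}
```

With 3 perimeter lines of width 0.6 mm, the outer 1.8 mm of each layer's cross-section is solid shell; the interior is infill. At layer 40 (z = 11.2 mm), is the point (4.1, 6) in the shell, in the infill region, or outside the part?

shell

At z = 11.2 mm: the cube (footprint 12×6.5) is included at this height; the cube at (15, 10) is absent (z outside [11.5, 20]); Combining (union): only the 12×6.5 cube is present, so the union is just that shape — 1 connected region. Overall, the cross-section is a single solid region. The nearest boundary edge runs (12.00, 6.50)→(0.00, 6.50); distance from the point to it = 0.50 mm. The point is inside the cross-section, 0.50 mm from the nearest boundary — within the 1.8 mm shell band (3 × 0.6).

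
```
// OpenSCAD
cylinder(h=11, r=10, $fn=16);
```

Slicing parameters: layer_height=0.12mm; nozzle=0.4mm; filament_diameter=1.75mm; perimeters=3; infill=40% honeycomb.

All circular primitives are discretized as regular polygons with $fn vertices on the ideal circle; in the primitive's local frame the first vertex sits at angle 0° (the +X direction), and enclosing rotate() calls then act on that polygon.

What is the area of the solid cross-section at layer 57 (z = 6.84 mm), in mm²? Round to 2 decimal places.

At z = 6.84 mm: the r=10 cylinder contributes a regular 16-gon of circumradius 10 (area = (16/2)·10.000²·sin(360°/16) = 306.15 mm²). Overall, the cross-section is a single solid region. Net area = 306.15 mm².

306.15 mm²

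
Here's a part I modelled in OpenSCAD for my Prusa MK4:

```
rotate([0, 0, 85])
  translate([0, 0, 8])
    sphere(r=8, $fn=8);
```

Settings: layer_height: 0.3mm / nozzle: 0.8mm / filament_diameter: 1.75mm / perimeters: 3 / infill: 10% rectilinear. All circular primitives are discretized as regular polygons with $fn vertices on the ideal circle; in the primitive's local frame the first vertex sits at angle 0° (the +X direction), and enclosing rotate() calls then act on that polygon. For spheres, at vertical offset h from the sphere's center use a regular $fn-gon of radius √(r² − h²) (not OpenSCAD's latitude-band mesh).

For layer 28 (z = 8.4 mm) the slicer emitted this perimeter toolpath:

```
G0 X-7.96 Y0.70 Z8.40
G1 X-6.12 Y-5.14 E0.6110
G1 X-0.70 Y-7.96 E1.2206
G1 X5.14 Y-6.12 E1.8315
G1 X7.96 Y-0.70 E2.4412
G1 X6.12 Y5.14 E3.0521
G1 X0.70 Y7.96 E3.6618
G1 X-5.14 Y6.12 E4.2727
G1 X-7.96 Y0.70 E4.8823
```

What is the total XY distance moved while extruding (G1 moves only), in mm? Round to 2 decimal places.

48.93 mm

Sum the Euclidean lengths of each G1 segment: total = 48.93 mm.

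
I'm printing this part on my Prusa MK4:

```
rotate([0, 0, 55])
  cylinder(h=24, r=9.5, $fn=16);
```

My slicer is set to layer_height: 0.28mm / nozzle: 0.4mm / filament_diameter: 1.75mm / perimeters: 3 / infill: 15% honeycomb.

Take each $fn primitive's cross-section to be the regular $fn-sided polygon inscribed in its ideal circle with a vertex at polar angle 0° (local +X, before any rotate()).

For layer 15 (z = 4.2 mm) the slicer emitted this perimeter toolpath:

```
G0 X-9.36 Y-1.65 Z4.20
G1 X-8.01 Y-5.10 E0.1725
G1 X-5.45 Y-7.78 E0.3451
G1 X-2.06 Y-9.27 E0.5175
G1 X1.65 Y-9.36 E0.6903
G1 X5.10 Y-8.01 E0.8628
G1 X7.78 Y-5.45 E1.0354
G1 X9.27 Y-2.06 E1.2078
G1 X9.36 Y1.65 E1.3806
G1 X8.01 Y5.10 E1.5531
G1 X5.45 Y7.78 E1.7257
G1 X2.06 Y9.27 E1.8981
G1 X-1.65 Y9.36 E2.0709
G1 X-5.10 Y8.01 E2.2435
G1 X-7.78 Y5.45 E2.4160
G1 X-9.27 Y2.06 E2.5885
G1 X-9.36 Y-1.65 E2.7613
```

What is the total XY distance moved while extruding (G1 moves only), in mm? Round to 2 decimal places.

Sum the Euclidean lengths of each G1 segment: total = 59.30 mm.

59.30 mm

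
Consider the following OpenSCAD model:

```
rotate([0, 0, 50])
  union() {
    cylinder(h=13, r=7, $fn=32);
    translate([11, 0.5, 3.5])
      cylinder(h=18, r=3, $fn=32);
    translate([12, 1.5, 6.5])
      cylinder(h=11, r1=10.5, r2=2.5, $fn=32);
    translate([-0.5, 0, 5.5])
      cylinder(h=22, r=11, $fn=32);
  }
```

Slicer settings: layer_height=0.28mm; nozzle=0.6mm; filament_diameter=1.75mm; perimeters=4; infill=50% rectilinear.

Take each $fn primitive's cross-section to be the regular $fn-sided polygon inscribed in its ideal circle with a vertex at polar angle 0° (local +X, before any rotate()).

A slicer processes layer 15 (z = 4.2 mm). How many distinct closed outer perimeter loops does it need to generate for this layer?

2

At z = 4.2 mm: the cylinder: section is a regular 32-gon, circumradius r=7; the cylinder at (11, 0.5): section is a regular 32-gon, circumradius r=3; the cone at (12, 1.5) does not reach this height (z outside [6.5, 17.5]); the cylinder at (-0.5, 0) is not intersected at this z (z outside [5.5, 27.5]); Taking the union: the 2 present regions are separate (no shared area or edge), so areas and boundary lengths simply add and each stays a separate island — 2 connected regions; (whole slice rotated 50° about Z — lengths, areas and connectivity unchanged). The result has 2 disconnected regions.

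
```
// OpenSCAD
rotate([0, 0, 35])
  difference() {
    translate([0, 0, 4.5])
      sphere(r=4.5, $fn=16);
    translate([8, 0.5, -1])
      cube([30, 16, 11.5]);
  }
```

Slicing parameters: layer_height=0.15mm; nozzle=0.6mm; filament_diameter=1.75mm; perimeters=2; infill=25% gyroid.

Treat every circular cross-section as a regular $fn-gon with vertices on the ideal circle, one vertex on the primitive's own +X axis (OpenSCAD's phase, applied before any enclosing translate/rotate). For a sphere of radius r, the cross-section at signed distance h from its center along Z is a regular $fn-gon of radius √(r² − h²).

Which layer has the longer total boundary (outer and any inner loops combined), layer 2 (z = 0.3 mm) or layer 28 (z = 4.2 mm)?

layer 28 (z = 4.2 mm)

Layer 2 (z = 0.3): the sphere: section is a regular 16-gon, circumradius = √(r²−h²) = √(4.5²−4.2²) = 1.616 (perimeter = 2·16·1.616·sin(180°/16) = 10.09 mm); the cube at (8, 0.5) (footprint 30×16) is included at this height (perimeter 92.00 mm); Subtracting the remaining from the first: starting from the r=4.5 sphere, the 30×16 cube at (8, 0.5) misses the remaining region (no effect) — boundary = 10.09 mm; (whole slice rotated 35° about Z — lengths, areas and connectivity unchanged). So its perimeter = 10.09 mm. Layer 28 (z = 4.2): the r=4.5 sphere contributes a regular 16-gon of circumradius √(4.5²−0.3²) = 4.490 (perimeter = 2·16·4.490·sin(180°/16) = 28.03 mm); the cube at (8, 0.5) is present — its section is the full 30×16 rectangle (perimeter 92.00 mm); After the difference (first − rest): starting from the r=4.5 sphere, the 30×16 cube at (8, 0.5) misses the remaining region (no effect) — boundary = 28.03 mm; (rotated 35° about Z; rotation is an isometry so areas/perimeters/island counts are preserved). So its perimeter = 28.03 mm. Layer 28 is larger (28.03 vs 10.09 mm).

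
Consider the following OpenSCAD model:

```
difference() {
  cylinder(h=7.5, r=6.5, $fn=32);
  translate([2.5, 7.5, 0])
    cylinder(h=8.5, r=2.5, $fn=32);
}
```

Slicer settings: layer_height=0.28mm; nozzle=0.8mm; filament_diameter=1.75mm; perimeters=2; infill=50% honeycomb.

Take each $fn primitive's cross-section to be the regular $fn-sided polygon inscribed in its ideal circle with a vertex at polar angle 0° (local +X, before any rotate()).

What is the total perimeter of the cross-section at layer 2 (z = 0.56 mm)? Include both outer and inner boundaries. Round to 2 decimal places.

41.18 mm

At z = 0.56 mm: the r=6.5 cylinder gives a regular 32-gon of circumradius 6.5 (constant along its height) (perimeter = 2·32·6.500·sin(180°/32) = 40.78 mm); the r=2.5 cylinder at (2.5, 7.5) contributes a regular 32-gon of circumradius 2.5 (perimeter = 2·32·2.500·sin(180°/32) = 15.68 mm); After the difference (first − rest): starting from the r=6.5 cylinder, the r=2.5 cylinder at (2.5, 7.5) partially overlaps it — only the 2.68 mm² overlap (of its 19.51 mm²) is removed, clipping the outline — boundary = 41.18 mm. Overall, the cross-section is a single solid region. Total boundary length (outer) = 41.18 mm.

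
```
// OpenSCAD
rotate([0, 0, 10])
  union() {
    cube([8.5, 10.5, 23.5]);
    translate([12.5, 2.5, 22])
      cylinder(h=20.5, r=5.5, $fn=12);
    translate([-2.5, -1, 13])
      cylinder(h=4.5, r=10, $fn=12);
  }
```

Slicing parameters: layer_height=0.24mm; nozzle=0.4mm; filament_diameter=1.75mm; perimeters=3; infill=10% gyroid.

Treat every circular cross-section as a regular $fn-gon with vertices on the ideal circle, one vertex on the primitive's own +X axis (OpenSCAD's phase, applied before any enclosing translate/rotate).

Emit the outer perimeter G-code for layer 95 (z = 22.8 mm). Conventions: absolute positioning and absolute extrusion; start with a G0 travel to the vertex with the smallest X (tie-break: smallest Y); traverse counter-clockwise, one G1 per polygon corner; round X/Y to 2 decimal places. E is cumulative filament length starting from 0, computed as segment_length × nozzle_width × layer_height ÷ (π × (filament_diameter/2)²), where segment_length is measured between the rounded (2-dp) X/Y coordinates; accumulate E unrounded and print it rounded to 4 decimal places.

G0 X-1.82 Y10.34 Z22.80
G1 X0.00 Y0.00 E0.4190
G1 X7.55 Y1.33 E0.7250
G1 X7.66 Y1.10 E0.7352
G1 X9.99 Y-0.54 E0.8489
G1 X12.83 Y-0.78 E0.9627
G1 X15.41 Y0.42 E1.0762
G1 X17.04 Y2.75 E1.1897
G1 X17.29 Y5.59 E1.3035
G1 X16.09 Y8.17 E1.4171
G1 X13.76 Y9.80 E1.5306
G1 X10.92 Y10.05 E1.6444
G1 X8.34 Y8.85 E1.7579
G1 X7.33 Y7.40 E1.8285
G1 X6.55 Y11.82 E2.0076
G1 X-1.82 Y10.34 E2.3468

At z = 22.8 mm: the 8.5×10.5 cube contributes its full rectangle; the r=5.5 cylinder at (12.5, 2.5) contributes a regular 12-gon of circumradius 5.5; the cylinder at (-2.5, -1) is not intersected at this z (z outside [13, 17.5]); Taking the union: the regions partially overlap (shared area 6.32 mm²), so overlapping operands fuse into one piece — 1 connected region; (rotated 10° about Z; rotation is an isometry so areas/perimeters/island counts are preserved). The outline is a single polygon with 15 vertices. Extrusion per mm of travel: 0.4 × 0.24 / (π × 0.875²) = 0.039912. Accumulating E over each segment gives final E = 2.3468.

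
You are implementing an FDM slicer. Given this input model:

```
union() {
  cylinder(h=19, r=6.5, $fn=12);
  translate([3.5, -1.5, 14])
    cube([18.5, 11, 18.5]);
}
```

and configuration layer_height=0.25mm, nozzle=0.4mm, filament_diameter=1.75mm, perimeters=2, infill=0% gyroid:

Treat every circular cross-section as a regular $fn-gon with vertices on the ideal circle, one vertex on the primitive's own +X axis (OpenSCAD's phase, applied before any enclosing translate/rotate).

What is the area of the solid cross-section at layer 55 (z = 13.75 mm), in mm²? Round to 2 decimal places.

At z = 13.75 mm: the r=6.5 cylinder gives a regular 12-gon of circumradius 6.5 (constant along its height) (area = (12/2)·6.500²·sin(360°/12) = 126.75 mm²); the cube at (3.5, -1.5) does not reach this height (z outside [14, 32.5]); Combining (union): only the r=6.5 cylinder is present, so the union is just that shape — area = 126.75 mm². Overall, the cross-section is a single solid region. Net area = 126.75 mm².

126.75 mm²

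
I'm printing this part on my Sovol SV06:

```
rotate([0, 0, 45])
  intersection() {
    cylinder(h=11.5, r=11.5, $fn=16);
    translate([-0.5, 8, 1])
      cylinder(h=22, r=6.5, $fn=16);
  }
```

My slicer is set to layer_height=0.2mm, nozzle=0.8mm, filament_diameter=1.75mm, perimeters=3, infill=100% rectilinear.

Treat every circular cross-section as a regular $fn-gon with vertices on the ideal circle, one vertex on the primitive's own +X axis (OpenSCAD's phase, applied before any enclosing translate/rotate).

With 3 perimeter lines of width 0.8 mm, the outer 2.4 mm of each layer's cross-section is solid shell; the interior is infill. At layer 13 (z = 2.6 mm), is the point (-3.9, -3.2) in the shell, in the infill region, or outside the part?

At z = 2.6 mm: the r=11.5 cylinder contributes a regular 16-gon of circumradius 11.5; the cylinder at (-0.5, 8): section is a regular 16-gon, circumradius r=6.5; Taking the intersection: the r=6.5 cylinder at (-0.5, 8) partially overlaps the r=11.5 cylinder; clipping to the common part keeps 99.17 mm² — 1 connected region; (whole slice rotated 45° about Z — lengths, areas and connectivity unchanged). Overall, the cross-section is a single solid region. Undo the 45° rotation: the query point maps to (-5.020, 0.495) in the un-rotated model frame. The nearest boundary edge runs (-2.99, 1.99)→(-5.10, 3.40); distance from the point to it = 2.38 mm. The point is not inside any of the regions above, so it lies outside the cross-section (2.38 mm from the nearest boundary).

outside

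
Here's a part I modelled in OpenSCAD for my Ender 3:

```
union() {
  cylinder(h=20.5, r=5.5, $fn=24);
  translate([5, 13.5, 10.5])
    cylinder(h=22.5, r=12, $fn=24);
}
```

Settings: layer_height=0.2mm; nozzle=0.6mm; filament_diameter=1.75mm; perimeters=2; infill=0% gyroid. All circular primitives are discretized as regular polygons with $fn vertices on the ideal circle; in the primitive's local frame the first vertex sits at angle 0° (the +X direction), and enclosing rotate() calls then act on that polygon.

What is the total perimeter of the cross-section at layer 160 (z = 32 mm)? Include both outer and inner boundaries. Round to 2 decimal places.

75.18 mm

At z = 32 mm: the cylinder is not intersected at this z (z outside [0, 20.5]); the r=12 cylinder at (5, 13.5) contributes a regular 24-gon of circumradius 12 (perimeter = 2·24·12.000·sin(180°/24) = 75.18 mm); Merging all regions: only the r=12 cylinder at (5, 13.5) is present, so the union is just that shape — boundary = 75.18 mm. Overall, the cross-section is a single solid region. Total boundary length (outer) = 75.18 mm.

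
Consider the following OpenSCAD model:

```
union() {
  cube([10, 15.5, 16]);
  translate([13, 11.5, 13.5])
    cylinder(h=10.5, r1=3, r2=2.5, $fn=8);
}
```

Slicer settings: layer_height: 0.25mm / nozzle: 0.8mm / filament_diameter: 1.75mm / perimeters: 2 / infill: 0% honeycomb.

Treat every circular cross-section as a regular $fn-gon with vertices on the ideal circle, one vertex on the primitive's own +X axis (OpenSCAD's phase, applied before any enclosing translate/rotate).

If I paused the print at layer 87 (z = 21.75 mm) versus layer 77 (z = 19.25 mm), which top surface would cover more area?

Layer 87 (z = 21.75): the cube does not reach this height (z outside [0, 16]); the cone at (13, 11.5) (r1=3→r2=2.5) has section circumradius 2.607 here — a regular 8-gon (area = (8/2)·2.607²·sin(360°/8) = 19.23 mm²); Combining (union): only the cone at (13, 11.5) is present, so the union is just that shape — area = 19.23 mm². So its area = 19.23 mm². Layer 77 (z = 19.25): the cube is not intersected at this z (z outside [0, 16]); the cone at (13, 11.5): at t=0.548 of its height the radius interpolates to r₁+(r₂−r₁)t = 2.726, giving a regular 8-gon of that circumradius (area = (8/2)·2.726²·sin(360°/8) = 21.02 mm²); Merging all regions: only the cone at (13, 11.5) is present, so the union is just that shape — area = 21.02 mm². So its area = 21.02 mm². Layer 77 is larger (21.02 vs 19.23 mm²).

layer 77 (z = 19.25 mm)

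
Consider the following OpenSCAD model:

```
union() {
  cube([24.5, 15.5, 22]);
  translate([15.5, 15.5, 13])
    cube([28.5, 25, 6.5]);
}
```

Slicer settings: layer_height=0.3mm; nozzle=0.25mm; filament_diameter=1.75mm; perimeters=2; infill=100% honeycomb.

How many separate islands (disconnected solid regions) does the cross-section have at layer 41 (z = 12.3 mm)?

At z = 12.3 mm: the cube is present — its section is the full 24.5×15.5 rectangle; the cube at (15.5, 15.5) is not intersected at this z (z outside [13, 19.5]); Combining (union): only the 24.5×15.5 cube is present, so the union is just that shape — 1 connected region. Overall, the cross-section is a single solid region. Island count = 1.

1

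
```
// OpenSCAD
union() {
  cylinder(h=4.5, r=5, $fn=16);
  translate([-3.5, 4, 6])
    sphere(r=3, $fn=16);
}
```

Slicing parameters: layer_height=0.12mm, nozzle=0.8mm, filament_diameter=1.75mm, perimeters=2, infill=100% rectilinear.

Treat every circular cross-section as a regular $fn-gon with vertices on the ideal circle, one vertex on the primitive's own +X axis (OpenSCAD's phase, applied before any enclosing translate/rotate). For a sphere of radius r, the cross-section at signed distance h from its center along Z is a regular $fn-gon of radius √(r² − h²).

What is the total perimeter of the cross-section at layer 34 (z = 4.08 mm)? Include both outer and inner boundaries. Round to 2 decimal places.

At z = 4.08 mm: the r=5 cylinder contributes a regular 16-gon of circumradius 5 (perimeter = 2·16·5.000·sin(180°/16) = 31.21 mm); the r=3 sphere at (-3.5, 4) contributes a regular 16-gon of circumradius √(3²−1.92²) = 2.305 (perimeter = 2·16·2.305·sin(180°/16) = 14.39 mm); Taking the union: the regions partially overlap (shared area 5.70 mm²), so the edge portions inside another operand are dropped and the merged outline is re-measured after clipping — boundary = 35.75 mm. Overall, the cross-section is a single solid region. Total boundary length (outer) = 35.75 mm.

35.75 mm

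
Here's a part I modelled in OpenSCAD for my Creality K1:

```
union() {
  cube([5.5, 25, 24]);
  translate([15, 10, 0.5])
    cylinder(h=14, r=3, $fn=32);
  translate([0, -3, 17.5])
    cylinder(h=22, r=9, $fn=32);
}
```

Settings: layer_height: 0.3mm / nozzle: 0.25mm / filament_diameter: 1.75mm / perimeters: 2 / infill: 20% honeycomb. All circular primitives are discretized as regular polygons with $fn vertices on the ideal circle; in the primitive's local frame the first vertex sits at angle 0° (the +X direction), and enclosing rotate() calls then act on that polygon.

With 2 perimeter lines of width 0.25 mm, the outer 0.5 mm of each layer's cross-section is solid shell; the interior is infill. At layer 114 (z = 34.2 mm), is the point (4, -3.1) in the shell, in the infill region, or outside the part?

infill

At z = 34.2 mm: the cube is not intersected at this z (z outside [0, 24]); the cylinder at (15, 10) is not intersected at this z (z outside [0.5, 14.5]); the r=9 cylinder at (0, -3) contributes a regular 32-gon of circumradius 9; Combining (union): only the r=9 cylinder at (0, -3) is present, so the union is just that shape — 1 connected region. Overall, the cross-section is a single solid region. The nearest boundary edge runs (8.83, -4.76)→(9.00, -3.00); distance from the point to it = 4.97 mm. The point is inside the cross-section and 4.97 mm from the nearest boundary — more than the 0.5 mm shell width (2 × 0.25), so it's in the infill interior.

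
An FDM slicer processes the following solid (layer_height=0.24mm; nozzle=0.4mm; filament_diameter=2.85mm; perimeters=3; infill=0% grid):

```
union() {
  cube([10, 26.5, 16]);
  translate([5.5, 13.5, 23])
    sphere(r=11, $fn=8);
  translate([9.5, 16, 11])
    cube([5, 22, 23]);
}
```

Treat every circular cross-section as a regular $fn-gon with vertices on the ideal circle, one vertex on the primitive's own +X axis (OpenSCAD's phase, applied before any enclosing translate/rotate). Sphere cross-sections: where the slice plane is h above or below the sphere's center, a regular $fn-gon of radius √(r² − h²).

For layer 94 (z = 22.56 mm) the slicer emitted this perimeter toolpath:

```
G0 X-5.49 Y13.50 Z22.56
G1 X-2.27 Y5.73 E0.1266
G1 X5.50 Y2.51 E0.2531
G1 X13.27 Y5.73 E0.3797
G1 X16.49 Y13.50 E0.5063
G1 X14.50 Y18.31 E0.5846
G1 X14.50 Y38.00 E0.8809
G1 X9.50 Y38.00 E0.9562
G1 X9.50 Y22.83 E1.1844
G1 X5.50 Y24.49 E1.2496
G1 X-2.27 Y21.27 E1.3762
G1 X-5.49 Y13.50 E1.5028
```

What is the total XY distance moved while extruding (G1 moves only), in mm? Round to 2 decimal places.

99.86 mm

Sum the Euclidean lengths of each G1 segment: total = 99.86 mm.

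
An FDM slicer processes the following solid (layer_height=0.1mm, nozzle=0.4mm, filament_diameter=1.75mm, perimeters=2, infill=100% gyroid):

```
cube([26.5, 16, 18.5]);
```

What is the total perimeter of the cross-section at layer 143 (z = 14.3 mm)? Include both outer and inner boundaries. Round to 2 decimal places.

85.00 mm

At z = 14.3 mm: the cube (footprint 26.5×16) is included at this height (perimeter 85.00 mm). Overall, the cross-section is a single solid region. Total boundary length (outer) = 85.00 mm.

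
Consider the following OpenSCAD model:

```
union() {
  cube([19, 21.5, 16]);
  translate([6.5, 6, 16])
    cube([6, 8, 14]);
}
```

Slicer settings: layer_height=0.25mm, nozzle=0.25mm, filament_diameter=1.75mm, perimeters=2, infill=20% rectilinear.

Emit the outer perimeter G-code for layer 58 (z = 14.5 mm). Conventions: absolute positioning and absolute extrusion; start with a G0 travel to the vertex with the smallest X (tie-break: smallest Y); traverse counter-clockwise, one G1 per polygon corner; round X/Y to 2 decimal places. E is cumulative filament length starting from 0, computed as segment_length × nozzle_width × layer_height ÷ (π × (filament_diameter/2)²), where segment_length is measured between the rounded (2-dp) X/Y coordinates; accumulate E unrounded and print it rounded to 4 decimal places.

At z = 14.5 mm: the cube (footprint 19×21.5) is included at this height; the cube at (6.5, 6) is absent (z outside [16, 30]); Taking the union: only the 19×21.5 cube is present, so the union is just that shape — 1 connected region. The outline is a single polygon with 4 vertices. Extrusion per mm of travel: 0.25 × 0.25 / (π × 0.875²) = 0.025984. Accumulating E over each segment gives final E = 2.1047.

G0 X0.00 Y0.00 Z14.50
G1 X19.00 Y0.00 E0.4937
G1 X19.00 Y21.50 E1.0524
G1 X0.00 Y21.50 E1.5461
G1 X0.00 Y0.00 E2.1047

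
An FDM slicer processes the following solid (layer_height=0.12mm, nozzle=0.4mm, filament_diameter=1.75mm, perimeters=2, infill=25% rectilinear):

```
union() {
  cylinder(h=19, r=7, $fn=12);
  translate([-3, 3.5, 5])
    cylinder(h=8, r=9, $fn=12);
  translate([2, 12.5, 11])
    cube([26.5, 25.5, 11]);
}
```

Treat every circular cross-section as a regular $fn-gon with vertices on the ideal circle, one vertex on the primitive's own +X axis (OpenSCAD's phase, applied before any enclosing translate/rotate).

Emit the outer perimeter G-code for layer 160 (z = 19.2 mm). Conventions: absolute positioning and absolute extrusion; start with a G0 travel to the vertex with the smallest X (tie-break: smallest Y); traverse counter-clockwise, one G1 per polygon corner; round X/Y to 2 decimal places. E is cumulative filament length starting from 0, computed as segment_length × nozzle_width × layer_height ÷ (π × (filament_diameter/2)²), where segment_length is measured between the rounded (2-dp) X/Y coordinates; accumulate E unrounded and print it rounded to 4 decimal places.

G0 X2.00 Y12.50 Z19.20
G1 X28.50 Y12.50 E0.5288
G1 X28.50 Y38.00 E1.0377
G1 X2.00 Y38.00 E1.5666
G1 X2.00 Y12.50 E2.0754

At z = 19.2 mm: the cylinder is not intersected at this z (z outside [0, 19]); the cylinder at (-3, 3.5) is not intersected at this z (z outside [5, 13]); the cube at (2, 12.5) (footprint 26.5×25.5) is included at this height; Merging all regions: only the 26.5×25.5 cube at (2, 12.5) is present, so the union is just that shape — 1 connected region. The outline is a single polygon with 4 vertices. Extrusion per mm of travel: 0.4 × 0.12 / (π × 0.875²) = 0.019956. Accumulating E over each segment gives final E = 2.0754.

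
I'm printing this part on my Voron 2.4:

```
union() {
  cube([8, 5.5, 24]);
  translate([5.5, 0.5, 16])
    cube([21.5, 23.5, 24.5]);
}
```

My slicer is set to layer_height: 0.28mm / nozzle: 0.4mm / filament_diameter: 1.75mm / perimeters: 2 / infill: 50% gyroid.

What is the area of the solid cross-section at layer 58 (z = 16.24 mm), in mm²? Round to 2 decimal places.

At z = 16.24 mm: the 8×5.5 cube contributes its full rectangle (area 44.00 mm²); the cube at (5.5, 0.5) (footprint 21.5×23.5) is included at this height (area 505.25 mm²); Taking the union: the regions partially overlap — summed areas 549.25 mm² minus the doubly-counted overlap 12.50 mm² gives 536.75 mm² — area = 536.75 mm². Overall, the cross-section is a single solid region. Net area = 536.75 mm².

536.75 mm²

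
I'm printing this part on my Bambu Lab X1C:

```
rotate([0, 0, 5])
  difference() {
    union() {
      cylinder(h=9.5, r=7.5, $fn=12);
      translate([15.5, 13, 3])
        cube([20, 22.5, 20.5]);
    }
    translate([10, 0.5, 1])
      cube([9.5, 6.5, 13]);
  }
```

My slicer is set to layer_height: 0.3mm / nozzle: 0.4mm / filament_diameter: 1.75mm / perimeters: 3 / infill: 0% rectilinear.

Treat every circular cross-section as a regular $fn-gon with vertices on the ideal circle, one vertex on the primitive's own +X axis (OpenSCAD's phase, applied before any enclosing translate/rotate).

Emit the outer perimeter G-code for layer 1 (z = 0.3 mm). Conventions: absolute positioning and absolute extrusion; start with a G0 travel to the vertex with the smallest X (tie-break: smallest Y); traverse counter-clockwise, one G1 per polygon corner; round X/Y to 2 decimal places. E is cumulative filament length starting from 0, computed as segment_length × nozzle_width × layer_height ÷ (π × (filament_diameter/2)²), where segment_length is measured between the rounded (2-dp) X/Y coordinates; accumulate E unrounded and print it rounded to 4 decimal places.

G0 X-7.47 Y-0.65 Z0.30
G1 X-6.14 Y-4.30 E0.1938
G1 X-3.17 Y-6.80 E0.3875
G1 X0.65 Y-7.47 E0.5810
G1 X4.30 Y-6.14 E0.7748
G1 X6.80 Y-3.17 E0.9685
G1 X7.47 Y0.65 E1.1620
G1 X6.14 Y4.30 E1.3558
G1 X3.17 Y6.80 E1.5495
G1 X-0.65 Y7.47 E1.7429
G1 X-4.30 Y6.14 E1.9368
G1 X-6.80 Y3.17 E2.1304
G1 X-7.47 Y-0.65 E2.3239

At z = 0.3 mm: the r=7.5 cylinder contributes a regular 12-gon of circumradius 7.5; the cube at (15.5, 13) does not reach this height (z outside [3, 23.5]); Combining (union): only the r=7.5 cylinder is present, so the union is just that shape — 1 connected region; the cube at (10, 0.5) is not intersected at this z (z outside [1, 14]); After the difference (first − rest): none of the subtracted shapes is present at this height, so the result so far is unchanged — 1 connected region; (whole slice rotated 5° about Z — lengths, areas and connectivity unchanged). The outline is a single polygon with 12 vertices. Extrusion per mm of travel: 0.4 × 0.3 / (π × 0.875²) = 0.049890. Accumulating E over each segment gives final E = 2.3239.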